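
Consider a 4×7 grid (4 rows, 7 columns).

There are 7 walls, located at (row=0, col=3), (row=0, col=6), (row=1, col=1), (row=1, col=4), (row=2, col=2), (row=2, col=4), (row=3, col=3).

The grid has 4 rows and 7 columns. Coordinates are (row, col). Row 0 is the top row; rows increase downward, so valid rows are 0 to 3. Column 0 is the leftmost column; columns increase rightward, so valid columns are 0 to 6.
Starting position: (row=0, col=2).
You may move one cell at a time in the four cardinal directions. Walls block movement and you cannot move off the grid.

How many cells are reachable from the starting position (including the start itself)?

BFS flood-fill from (row=0, col=2):
  Distance 0: (row=0, col=2)
  Distance 1: (row=0, col=1), (row=1, col=2)
  Distance 2: (row=0, col=0), (row=1, col=3)
  Distance 3: (row=1, col=0), (row=2, col=3)
  Distance 4: (row=2, col=0)
  Distance 5: (row=2, col=1), (row=3, col=0)
  Distance 6: (row=3, col=1)
  Distance 7: (row=3, col=2)
Total reachable: 12 (grid has 21 open cells total)

Answer: Reachable cells: 12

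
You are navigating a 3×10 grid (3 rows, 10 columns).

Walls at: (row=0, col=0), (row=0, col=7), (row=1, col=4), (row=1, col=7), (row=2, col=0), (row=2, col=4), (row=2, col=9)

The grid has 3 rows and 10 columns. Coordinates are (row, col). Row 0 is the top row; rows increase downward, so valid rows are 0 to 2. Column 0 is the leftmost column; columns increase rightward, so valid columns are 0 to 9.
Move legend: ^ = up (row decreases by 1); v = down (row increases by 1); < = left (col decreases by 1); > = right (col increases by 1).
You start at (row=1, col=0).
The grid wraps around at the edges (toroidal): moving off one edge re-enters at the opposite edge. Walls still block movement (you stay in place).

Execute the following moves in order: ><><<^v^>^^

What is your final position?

Answer: Final position: (row=0, col=9)

Derivation:
Start: (row=1, col=0)
  > (right): (row=1, col=0) -> (row=1, col=1)
  < (left): (row=1, col=1) -> (row=1, col=0)
  > (right): (row=1, col=0) -> (row=1, col=1)
  < (left): (row=1, col=1) -> (row=1, col=0)
  < (left): (row=1, col=0) -> (row=1, col=9)
  ^ (up): (row=1, col=9) -> (row=0, col=9)
  v (down): (row=0, col=9) -> (row=1, col=9)
  ^ (up): (row=1, col=9) -> (row=0, col=9)
  > (right): blocked, stay at (row=0, col=9)
  ^ (up): blocked, stay at (row=0, col=9)
  ^ (up): blocked, stay at (row=0, col=9)
Final: (row=0, col=9)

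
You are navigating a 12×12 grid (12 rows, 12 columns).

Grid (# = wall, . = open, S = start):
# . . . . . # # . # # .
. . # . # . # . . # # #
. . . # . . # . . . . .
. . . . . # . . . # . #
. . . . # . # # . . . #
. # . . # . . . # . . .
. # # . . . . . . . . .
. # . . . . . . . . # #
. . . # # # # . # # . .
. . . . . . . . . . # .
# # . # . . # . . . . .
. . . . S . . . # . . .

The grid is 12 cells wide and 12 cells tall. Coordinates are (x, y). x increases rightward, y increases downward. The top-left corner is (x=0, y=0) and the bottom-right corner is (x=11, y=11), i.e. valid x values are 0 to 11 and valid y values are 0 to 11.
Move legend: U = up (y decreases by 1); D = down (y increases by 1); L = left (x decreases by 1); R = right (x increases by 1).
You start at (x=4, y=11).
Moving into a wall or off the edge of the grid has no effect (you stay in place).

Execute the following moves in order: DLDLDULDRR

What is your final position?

Start: (x=4, y=11)
  D (down): blocked, stay at (x=4, y=11)
  L (left): (x=4, y=11) -> (x=3, y=11)
  D (down): blocked, stay at (x=3, y=11)
  L (left): (x=3, y=11) -> (x=2, y=11)
  D (down): blocked, stay at (x=2, y=11)
  U (up): (x=2, y=11) -> (x=2, y=10)
  L (left): blocked, stay at (x=2, y=10)
  D (down): (x=2, y=10) -> (x=2, y=11)
  R (right): (x=2, y=11) -> (x=3, y=11)
  R (right): (x=3, y=11) -> (x=4, y=11)
Final: (x=4, y=11)

Answer: Final position: (x=4, y=11)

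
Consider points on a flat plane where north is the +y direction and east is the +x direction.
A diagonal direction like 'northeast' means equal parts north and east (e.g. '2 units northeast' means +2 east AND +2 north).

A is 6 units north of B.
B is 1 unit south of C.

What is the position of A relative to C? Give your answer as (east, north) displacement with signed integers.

Answer: A is at (east=0, north=5) relative to C.

Derivation:
Place C at the origin (east=0, north=0).
  B is 1 unit south of C: delta (east=+0, north=-1); B at (east=0, north=-1).
  A is 6 units north of B: delta (east=+0, north=+6); A at (east=0, north=5).
Therefore A relative to C: (east=0, north=5).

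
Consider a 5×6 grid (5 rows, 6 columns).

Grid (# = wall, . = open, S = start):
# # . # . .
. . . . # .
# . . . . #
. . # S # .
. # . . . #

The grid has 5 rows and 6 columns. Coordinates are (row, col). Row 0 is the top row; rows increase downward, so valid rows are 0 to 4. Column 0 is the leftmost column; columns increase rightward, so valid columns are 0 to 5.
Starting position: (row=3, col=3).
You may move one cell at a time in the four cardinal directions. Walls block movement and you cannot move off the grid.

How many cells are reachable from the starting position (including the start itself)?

Answer: Reachable cells: 16

Derivation:
BFS flood-fill from (row=3, col=3):
  Distance 0: (row=3, col=3)
  Distance 1: (row=2, col=3), (row=4, col=3)
  Distance 2: (row=1, col=3), (row=2, col=2), (row=2, col=4), (row=4, col=2), (row=4, col=4)
  Distance 3: (row=1, col=2), (row=2, col=1)
  Distance 4: (row=0, col=2), (row=1, col=1), (row=3, col=1)
  Distance 5: (row=1, col=0), (row=3, col=0)
  Distance 6: (row=4, col=0)
Total reachable: 16 (grid has 20 open cells total)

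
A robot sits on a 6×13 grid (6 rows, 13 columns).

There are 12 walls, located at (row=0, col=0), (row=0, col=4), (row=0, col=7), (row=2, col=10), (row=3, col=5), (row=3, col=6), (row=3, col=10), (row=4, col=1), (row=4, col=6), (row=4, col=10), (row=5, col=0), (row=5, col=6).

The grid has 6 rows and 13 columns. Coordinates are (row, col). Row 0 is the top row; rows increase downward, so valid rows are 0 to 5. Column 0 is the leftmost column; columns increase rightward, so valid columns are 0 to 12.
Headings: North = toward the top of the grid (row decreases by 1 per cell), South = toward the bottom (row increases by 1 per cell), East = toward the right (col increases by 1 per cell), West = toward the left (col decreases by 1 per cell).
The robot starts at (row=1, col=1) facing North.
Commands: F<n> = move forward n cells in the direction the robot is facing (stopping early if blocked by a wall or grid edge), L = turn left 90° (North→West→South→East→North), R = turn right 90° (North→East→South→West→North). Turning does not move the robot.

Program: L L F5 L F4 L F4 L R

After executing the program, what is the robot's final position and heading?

Start: (row=1, col=1), facing North
  L: turn left, now facing West
  L: turn left, now facing South
  F5: move forward 2/5 (blocked), now at (row=3, col=1)
  L: turn left, now facing East
  F4: move forward 3/4 (blocked), now at (row=3, col=4)
  L: turn left, now facing North
  F4: move forward 2/4 (blocked), now at (row=1, col=4)
  L: turn left, now facing West
  R: turn right, now facing North
Final: (row=1, col=4), facing North

Answer: Final position: (row=1, col=4), facing North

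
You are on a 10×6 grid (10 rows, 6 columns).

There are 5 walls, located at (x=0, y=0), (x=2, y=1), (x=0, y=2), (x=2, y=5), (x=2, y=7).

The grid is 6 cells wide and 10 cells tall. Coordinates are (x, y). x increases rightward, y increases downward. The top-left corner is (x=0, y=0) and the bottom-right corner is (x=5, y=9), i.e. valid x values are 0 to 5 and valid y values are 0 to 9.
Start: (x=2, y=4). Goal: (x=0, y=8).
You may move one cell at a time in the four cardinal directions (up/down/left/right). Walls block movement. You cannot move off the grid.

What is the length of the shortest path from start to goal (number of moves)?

Answer: Shortest path length: 6

Derivation:
BFS from (x=2, y=4) until reaching (x=0, y=8):
  Distance 0: (x=2, y=4)
  Distance 1: (x=2, y=3), (x=1, y=4), (x=3, y=4)
  Distance 2: (x=2, y=2), (x=1, y=3), (x=3, y=3), (x=0, y=4), (x=4, y=4), (x=1, y=5), (x=3, y=5)
  Distance 3: (x=1, y=2), (x=3, y=2), (x=0, y=3), (x=4, y=3), (x=5, y=4), (x=0, y=5), (x=4, y=5), (x=1, y=6), (x=3, y=6)
  Distance 4: (x=1, y=1), (x=3, y=1), (x=4, y=2), (x=5, y=3), (x=5, y=5), (x=0, y=6), (x=2, y=6), (x=4, y=6), (x=1, y=7), (x=3, y=7)
  Distance 5: (x=1, y=0), (x=3, y=0), (x=0, y=1), (x=4, y=1), (x=5, y=2), (x=5, y=6), (x=0, y=7), (x=4, y=7), (x=1, y=8), (x=3, y=8)
  Distance 6: (x=2, y=0), (x=4, y=0), (x=5, y=1), (x=5, y=7), (x=0, y=8), (x=2, y=8), (x=4, y=8), (x=1, y=9), (x=3, y=9)  <- goal reached here
One shortest path (6 moves): (x=2, y=4) -> (x=1, y=4) -> (x=0, y=4) -> (x=0, y=5) -> (x=0, y=6) -> (x=0, y=7) -> (x=0, y=8)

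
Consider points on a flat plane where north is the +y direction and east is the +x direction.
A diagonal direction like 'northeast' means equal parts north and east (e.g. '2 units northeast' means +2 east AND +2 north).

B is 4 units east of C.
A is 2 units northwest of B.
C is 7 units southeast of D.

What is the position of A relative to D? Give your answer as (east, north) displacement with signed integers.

Place D at the origin (east=0, north=0).
  C is 7 units southeast of D: delta (east=+7, north=-7); C at (east=7, north=-7).
  B is 4 units east of C: delta (east=+4, north=+0); B at (east=11, north=-7).
  A is 2 units northwest of B: delta (east=-2, north=+2); A at (east=9, north=-5).
Therefore A relative to D: (east=9, north=-5).

Answer: A is at (east=9, north=-5) relative to D.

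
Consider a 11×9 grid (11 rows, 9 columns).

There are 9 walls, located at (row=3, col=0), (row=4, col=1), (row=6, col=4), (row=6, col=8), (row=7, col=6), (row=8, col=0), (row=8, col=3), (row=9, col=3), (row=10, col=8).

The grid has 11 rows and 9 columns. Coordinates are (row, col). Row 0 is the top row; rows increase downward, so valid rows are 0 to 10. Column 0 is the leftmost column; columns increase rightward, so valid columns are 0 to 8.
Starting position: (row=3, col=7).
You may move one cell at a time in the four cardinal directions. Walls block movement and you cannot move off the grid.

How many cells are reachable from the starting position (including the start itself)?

Answer: Reachable cells: 90

Derivation:
BFS flood-fill from (row=3, col=7):
  Distance 0: (row=3, col=7)
  Distance 1: (row=2, col=7), (row=3, col=6), (row=3, col=8), (row=4, col=7)
  Distance 2: (row=1, col=7), (row=2, col=6), (row=2, col=8), (row=3, col=5), (row=4, col=6), (row=4, col=8), (row=5, col=7)
  Distance 3: (row=0, col=7), (row=1, col=6), (row=1, col=8), (row=2, col=5), (row=3, col=4), (row=4, col=5), (row=5, col=6), (row=5, col=8), (row=6, col=7)
  Distance 4: (row=0, col=6), (row=0, col=8), (row=1, col=5), (row=2, col=4), (row=3, col=3), (row=4, col=4), (row=5, col=5), (row=6, col=6), (row=7, col=7)
  Distance 5: (row=0, col=5), (row=1, col=4), (row=2, col=3), (row=3, col=2), (row=4, col=3), (row=5, col=4), (row=6, col=5), (row=7, col=8), (row=8, col=7)
  Distance 6: (row=0, col=4), (row=1, col=3), (row=2, col=2), (row=3, col=1), (row=4, col=2), (row=5, col=3), (row=7, col=5), (row=8, col=6), (row=8, col=8), (row=9, col=7)
  Distance 7: (row=0, col=3), (row=1, col=2), (row=2, col=1), (row=5, col=2), (row=6, col=3), (row=7, col=4), (row=8, col=5), (row=9, col=6), (row=9, col=8), (row=10, col=7)
  Distance 8: (row=0, col=2), (row=1, col=1), (row=2, col=0), (row=5, col=1), (row=6, col=2), (row=7, col=3), (row=8, col=4), (row=9, col=5), (row=10, col=6)
  Distance 9: (row=0, col=1), (row=1, col=0), (row=5, col=0), (row=6, col=1), (row=7, col=2), (row=9, col=4), (row=10, col=5)
  Distance 10: (row=0, col=0), (row=4, col=0), (row=6, col=0), (row=7, col=1), (row=8, col=2), (row=10, col=4)
  Distance 11: (row=7, col=0), (row=8, col=1), (row=9, col=2), (row=10, col=3)
  Distance 12: (row=9, col=1), (row=10, col=2)
  Distance 13: (row=9, col=0), (row=10, col=1)
  Distance 14: (row=10, col=0)
Total reachable: 90 (grid has 90 open cells total)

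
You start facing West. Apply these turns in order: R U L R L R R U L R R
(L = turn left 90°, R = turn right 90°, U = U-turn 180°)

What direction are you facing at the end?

Answer: Final heading: South

Derivation:
Start: West
  R (right (90° clockwise)) -> North
  U (U-turn (180°)) -> South
  L (left (90° counter-clockwise)) -> East
  R (right (90° clockwise)) -> South
  L (left (90° counter-clockwise)) -> East
  R (right (90° clockwise)) -> South
  R (right (90° clockwise)) -> West
  U (U-turn (180°)) -> East
  L (left (90° counter-clockwise)) -> North
  R (right (90° clockwise)) -> East
  R (right (90° clockwise)) -> South
Final: South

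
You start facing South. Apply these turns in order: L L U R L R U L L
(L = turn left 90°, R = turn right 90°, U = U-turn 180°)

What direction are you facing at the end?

Start: South
  L (left (90° counter-clockwise)) -> East
  L (left (90° counter-clockwise)) -> North
  U (U-turn (180°)) -> South
  R (right (90° clockwise)) -> West
  L (left (90° counter-clockwise)) -> South
  R (right (90° clockwise)) -> West
  U (U-turn (180°)) -> East
  L (left (90° counter-clockwise)) -> North
  L (left (90° counter-clockwise)) -> West
Final: West

Answer: Final heading: West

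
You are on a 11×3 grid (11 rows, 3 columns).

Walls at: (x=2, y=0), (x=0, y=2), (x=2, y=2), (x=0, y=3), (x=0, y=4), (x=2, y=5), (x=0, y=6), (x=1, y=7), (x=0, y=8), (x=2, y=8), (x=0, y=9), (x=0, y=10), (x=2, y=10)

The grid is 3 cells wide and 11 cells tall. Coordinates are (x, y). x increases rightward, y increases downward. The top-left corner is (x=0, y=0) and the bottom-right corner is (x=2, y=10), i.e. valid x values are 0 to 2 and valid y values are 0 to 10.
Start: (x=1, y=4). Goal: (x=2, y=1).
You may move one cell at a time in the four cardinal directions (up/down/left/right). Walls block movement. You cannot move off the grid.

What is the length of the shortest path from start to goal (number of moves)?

BFS from (x=1, y=4) until reaching (x=2, y=1):
  Distance 0: (x=1, y=4)
  Distance 1: (x=1, y=3), (x=2, y=4), (x=1, y=5)
  Distance 2: (x=1, y=2), (x=2, y=3), (x=0, y=5), (x=1, y=6)
  Distance 3: (x=1, y=1), (x=2, y=6)
  Distance 4: (x=1, y=0), (x=0, y=1), (x=2, y=1), (x=2, y=7)  <- goal reached here
One shortest path (4 moves): (x=1, y=4) -> (x=1, y=3) -> (x=1, y=2) -> (x=1, y=1) -> (x=2, y=1)

Answer: Shortest path length: 4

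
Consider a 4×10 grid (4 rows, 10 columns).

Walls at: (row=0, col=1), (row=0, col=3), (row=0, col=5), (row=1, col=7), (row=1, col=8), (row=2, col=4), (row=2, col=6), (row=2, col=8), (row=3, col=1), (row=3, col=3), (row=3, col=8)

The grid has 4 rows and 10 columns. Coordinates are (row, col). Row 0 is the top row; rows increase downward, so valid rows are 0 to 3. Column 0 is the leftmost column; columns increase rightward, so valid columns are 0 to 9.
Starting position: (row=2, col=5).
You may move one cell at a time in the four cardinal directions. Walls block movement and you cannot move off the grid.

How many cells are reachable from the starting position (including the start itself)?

BFS flood-fill from (row=2, col=5):
  Distance 0: (row=2, col=5)
  Distance 1: (row=1, col=5), (row=3, col=5)
  Distance 2: (row=1, col=4), (row=1, col=6), (row=3, col=4), (row=3, col=6)
  Distance 3: (row=0, col=4), (row=0, col=6), (row=1, col=3), (row=3, col=7)
  Distance 4: (row=0, col=7), (row=1, col=2), (row=2, col=3), (row=2, col=7)
  Distance 5: (row=0, col=2), (row=0, col=8), (row=1, col=1), (row=2, col=2)
  Distance 6: (row=0, col=9), (row=1, col=0), (row=2, col=1), (row=3, col=2)
  Distance 7: (row=0, col=0), (row=1, col=9), (row=2, col=0)
  Distance 8: (row=2, col=9), (row=3, col=0)
  Distance 9: (row=3, col=9)
Total reachable: 29 (grid has 29 open cells total)

Answer: Reachable cells: 29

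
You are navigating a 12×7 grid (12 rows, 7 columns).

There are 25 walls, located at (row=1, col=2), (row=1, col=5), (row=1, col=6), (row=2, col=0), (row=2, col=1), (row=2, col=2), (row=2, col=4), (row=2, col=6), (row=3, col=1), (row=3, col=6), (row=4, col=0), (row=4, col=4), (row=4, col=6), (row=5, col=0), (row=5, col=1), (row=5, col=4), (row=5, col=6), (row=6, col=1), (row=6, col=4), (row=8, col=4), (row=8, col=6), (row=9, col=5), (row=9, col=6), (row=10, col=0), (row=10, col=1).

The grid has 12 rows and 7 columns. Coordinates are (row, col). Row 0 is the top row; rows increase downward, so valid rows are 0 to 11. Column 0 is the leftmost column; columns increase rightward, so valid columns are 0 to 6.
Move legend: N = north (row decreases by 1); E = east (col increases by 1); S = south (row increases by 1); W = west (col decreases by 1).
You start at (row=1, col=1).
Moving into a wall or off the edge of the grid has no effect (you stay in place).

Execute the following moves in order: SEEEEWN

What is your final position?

Start: (row=1, col=1)
  S (south): blocked, stay at (row=1, col=1)
  [×4]E (east): blocked, stay at (row=1, col=1)
  W (west): (row=1, col=1) -> (row=1, col=0)
  N (north): (row=1, col=0) -> (row=0, col=0)
Final: (row=0, col=0)

Answer: Final position: (row=0, col=0)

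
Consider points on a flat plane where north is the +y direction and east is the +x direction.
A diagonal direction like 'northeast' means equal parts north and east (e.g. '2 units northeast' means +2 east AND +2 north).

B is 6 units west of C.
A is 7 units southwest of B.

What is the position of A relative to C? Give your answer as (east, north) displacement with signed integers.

Answer: A is at (east=-13, north=-7) relative to C.

Derivation:
Place C at the origin (east=0, north=0).
  B is 6 units west of C: delta (east=-6, north=+0); B at (east=-6, north=0).
  A is 7 units southwest of B: delta (east=-7, north=-7); A at (east=-13, north=-7).
Therefore A relative to C: (east=-13, north=-7).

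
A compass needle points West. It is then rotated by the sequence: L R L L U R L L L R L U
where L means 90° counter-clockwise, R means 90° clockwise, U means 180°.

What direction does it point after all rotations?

Answer: Final heading: West

Derivation:
Start: West
  L (left (90° counter-clockwise)) -> South
  R (right (90° clockwise)) -> West
  L (left (90° counter-clockwise)) -> South
  L (left (90° counter-clockwise)) -> East
  U (U-turn (180°)) -> West
  R (right (90° clockwise)) -> North
  L (left (90° counter-clockwise)) -> West
  L (left (90° counter-clockwise)) -> South
  L (left (90° counter-clockwise)) -> East
  R (right (90° clockwise)) -> South
  L (left (90° counter-clockwise)) -> East
  U (U-turn (180°)) -> West
Final: West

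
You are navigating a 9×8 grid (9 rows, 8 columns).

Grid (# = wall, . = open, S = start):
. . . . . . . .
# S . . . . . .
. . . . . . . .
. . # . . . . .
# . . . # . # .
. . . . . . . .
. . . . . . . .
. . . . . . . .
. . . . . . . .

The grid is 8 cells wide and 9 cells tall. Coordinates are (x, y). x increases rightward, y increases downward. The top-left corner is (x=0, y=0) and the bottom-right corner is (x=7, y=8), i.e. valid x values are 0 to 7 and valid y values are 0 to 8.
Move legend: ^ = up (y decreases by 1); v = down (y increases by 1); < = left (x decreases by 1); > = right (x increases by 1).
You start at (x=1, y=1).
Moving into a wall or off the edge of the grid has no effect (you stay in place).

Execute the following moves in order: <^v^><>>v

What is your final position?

Answer: Final position: (x=3, y=1)

Derivation:
Start: (x=1, y=1)
  < (left): blocked, stay at (x=1, y=1)
  ^ (up): (x=1, y=1) -> (x=1, y=0)
  v (down): (x=1, y=0) -> (x=1, y=1)
  ^ (up): (x=1, y=1) -> (x=1, y=0)
  > (right): (x=1, y=0) -> (x=2, y=0)
  < (left): (x=2, y=0) -> (x=1, y=0)
  > (right): (x=1, y=0) -> (x=2, y=0)
  > (right): (x=2, y=0) -> (x=3, y=0)
  v (down): (x=3, y=0) -> (x=3, y=1)
Final: (x=3, y=1)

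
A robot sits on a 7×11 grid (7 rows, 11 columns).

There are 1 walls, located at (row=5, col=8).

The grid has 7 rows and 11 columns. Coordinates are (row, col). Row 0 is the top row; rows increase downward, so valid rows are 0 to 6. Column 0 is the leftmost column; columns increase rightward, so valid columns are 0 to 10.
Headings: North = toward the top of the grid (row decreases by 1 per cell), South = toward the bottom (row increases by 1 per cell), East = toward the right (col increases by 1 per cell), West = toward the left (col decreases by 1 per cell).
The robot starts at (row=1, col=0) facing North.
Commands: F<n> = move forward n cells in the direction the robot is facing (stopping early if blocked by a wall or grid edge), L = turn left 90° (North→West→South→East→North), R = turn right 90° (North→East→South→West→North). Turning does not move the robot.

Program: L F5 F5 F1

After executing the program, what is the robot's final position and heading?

Start: (row=1, col=0), facing North
  L: turn left, now facing West
  F5: move forward 0/5 (blocked), now at (row=1, col=0)
  F5: move forward 0/5 (blocked), now at (row=1, col=0)
  F1: move forward 0/1 (blocked), now at (row=1, col=0)
Final: (row=1, col=0), facing West

Answer: Final position: (row=1, col=0), facing West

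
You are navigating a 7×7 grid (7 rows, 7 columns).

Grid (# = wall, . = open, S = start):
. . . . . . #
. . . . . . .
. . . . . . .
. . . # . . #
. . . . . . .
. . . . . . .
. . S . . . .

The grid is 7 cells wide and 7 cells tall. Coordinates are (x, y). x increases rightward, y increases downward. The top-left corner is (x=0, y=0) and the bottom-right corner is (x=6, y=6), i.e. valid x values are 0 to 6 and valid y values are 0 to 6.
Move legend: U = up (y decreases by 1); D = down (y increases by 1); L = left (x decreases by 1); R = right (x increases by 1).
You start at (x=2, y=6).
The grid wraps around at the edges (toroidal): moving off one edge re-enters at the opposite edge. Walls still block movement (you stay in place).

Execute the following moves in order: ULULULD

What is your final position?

Answer: Final position: (x=0, y=4)

Derivation:
Start: (x=2, y=6)
  U (up): (x=2, y=6) -> (x=2, y=5)
  L (left): (x=2, y=5) -> (x=1, y=5)
  U (up): (x=1, y=5) -> (x=1, y=4)
  L (left): (x=1, y=4) -> (x=0, y=4)
  U (up): (x=0, y=4) -> (x=0, y=3)
  L (left): blocked, stay at (x=0, y=3)
  D (down): (x=0, y=3) -> (x=0, y=4)
Final: (x=0, y=4)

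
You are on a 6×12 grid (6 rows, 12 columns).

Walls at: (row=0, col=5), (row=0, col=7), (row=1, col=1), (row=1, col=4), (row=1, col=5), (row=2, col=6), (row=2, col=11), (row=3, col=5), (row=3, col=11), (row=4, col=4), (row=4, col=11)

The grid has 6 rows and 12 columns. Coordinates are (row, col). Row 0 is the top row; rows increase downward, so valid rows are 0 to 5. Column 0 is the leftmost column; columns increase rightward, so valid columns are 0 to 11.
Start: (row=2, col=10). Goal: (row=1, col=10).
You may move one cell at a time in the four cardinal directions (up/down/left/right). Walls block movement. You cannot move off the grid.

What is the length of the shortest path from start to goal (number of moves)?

Answer: Shortest path length: 1

Derivation:
BFS from (row=2, col=10) until reaching (row=1, col=10):
  Distance 0: (row=2, col=10)
  Distance 1: (row=1, col=10), (row=2, col=9), (row=3, col=10)  <- goal reached here
One shortest path (1 moves): (row=2, col=10) -> (row=1, col=10)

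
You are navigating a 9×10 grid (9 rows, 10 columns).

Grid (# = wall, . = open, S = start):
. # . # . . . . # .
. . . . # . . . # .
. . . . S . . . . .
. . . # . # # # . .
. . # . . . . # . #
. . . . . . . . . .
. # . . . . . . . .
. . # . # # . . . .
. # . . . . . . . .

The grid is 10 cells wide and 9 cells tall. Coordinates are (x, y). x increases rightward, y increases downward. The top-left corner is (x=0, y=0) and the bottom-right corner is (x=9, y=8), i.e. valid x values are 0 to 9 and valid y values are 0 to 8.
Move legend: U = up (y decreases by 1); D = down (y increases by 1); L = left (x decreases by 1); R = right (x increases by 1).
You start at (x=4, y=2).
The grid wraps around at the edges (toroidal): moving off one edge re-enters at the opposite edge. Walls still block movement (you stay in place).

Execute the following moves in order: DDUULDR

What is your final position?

Answer: Final position: (x=4, y=2)

Derivation:
Start: (x=4, y=2)
  D (down): (x=4, y=2) -> (x=4, y=3)
  D (down): (x=4, y=3) -> (x=4, y=4)
  U (up): (x=4, y=4) -> (x=4, y=3)
  U (up): (x=4, y=3) -> (x=4, y=2)
  L (left): (x=4, y=2) -> (x=3, y=2)
  D (down): blocked, stay at (x=3, y=2)
  R (right): (x=3, y=2) -> (x=4, y=2)
Final: (x=4, y=2)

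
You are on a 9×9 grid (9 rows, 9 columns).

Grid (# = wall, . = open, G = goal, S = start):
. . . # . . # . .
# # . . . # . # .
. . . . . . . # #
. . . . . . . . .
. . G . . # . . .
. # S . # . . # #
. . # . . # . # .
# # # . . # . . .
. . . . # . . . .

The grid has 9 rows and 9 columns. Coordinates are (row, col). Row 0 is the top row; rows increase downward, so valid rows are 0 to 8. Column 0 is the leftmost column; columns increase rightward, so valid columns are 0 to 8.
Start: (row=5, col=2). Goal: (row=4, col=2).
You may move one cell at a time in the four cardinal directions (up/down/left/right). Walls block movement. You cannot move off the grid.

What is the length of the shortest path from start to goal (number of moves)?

BFS from (row=5, col=2) until reaching (row=4, col=2):
  Distance 0: (row=5, col=2)
  Distance 1: (row=4, col=2), (row=5, col=3)  <- goal reached here
One shortest path (1 moves): (row=5, col=2) -> (row=4, col=2)

Answer: Shortest path length: 1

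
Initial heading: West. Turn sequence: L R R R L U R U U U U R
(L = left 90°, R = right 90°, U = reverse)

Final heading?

Start: West
  L (left (90° counter-clockwise)) -> South
  R (right (90° clockwise)) -> West
  R (right (90° clockwise)) -> North
  R (right (90° clockwise)) -> East
  L (left (90° counter-clockwise)) -> North
  U (U-turn (180°)) -> South
  R (right (90° clockwise)) -> West
  U (U-turn (180°)) -> East
  U (U-turn (180°)) -> West
  U (U-turn (180°)) -> East
  U (U-turn (180°)) -> West
  R (right (90° clockwise)) -> North
Final: North

Answer: Final heading: North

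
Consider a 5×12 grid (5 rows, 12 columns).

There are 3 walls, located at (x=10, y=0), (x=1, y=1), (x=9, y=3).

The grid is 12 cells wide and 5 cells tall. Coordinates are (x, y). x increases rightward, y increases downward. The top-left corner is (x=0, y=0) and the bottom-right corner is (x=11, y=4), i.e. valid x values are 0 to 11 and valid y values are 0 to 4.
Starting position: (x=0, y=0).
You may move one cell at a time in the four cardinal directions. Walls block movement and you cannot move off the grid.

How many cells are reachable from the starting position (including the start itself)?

Answer: Reachable cells: 57

Derivation:
BFS flood-fill from (x=0, y=0):
  Distance 0: (x=0, y=0)
  Distance 1: (x=1, y=0), (x=0, y=1)
  Distance 2: (x=2, y=0), (x=0, y=2)
  Distance 3: (x=3, y=0), (x=2, y=1), (x=1, y=2), (x=0, y=3)
  Distance 4: (x=4, y=0), (x=3, y=1), (x=2, y=2), (x=1, y=3), (x=0, y=4)
  Distance 5: (x=5, y=0), (x=4, y=1), (x=3, y=2), (x=2, y=3), (x=1, y=4)
  Distance 6: (x=6, y=0), (x=5, y=1), (x=4, y=2), (x=3, y=3), (x=2, y=4)
  Distance 7: (x=7, y=0), (x=6, y=1), (x=5, y=2), (x=4, y=3), (x=3, y=4)
  Distance 8: (x=8, y=0), (x=7, y=1), (x=6, y=2), (x=5, y=3), (x=4, y=4)
  Distance 9: (x=9, y=0), (x=8, y=1), (x=7, y=2), (x=6, y=3), (x=5, y=4)
  Distance 10: (x=9, y=1), (x=8, y=2), (x=7, y=3), (x=6, y=4)
  Distance 11: (x=10, y=1), (x=9, y=2), (x=8, y=3), (x=7, y=4)
  Distance 12: (x=11, y=1), (x=10, y=2), (x=8, y=4)
  Distance 13: (x=11, y=0), (x=11, y=2), (x=10, y=3), (x=9, y=4)
  Distance 14: (x=11, y=3), (x=10, y=4)
  Distance 15: (x=11, y=4)
Total reachable: 57 (grid has 57 open cells total)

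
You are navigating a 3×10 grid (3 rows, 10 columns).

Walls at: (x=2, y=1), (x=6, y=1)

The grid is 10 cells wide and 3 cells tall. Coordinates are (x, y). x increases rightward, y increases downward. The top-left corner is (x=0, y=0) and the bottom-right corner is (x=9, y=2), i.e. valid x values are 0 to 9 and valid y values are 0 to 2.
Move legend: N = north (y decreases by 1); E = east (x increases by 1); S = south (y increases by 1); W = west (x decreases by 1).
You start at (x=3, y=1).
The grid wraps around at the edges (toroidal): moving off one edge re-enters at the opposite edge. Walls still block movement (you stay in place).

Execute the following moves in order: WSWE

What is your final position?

Answer: Final position: (x=3, y=2)

Derivation:
Start: (x=3, y=1)
  W (west): blocked, stay at (x=3, y=1)
  S (south): (x=3, y=1) -> (x=3, y=2)
  W (west): (x=3, y=2) -> (x=2, y=2)
  E (east): (x=2, y=2) -> (x=3, y=2)
Final: (x=3, y=2)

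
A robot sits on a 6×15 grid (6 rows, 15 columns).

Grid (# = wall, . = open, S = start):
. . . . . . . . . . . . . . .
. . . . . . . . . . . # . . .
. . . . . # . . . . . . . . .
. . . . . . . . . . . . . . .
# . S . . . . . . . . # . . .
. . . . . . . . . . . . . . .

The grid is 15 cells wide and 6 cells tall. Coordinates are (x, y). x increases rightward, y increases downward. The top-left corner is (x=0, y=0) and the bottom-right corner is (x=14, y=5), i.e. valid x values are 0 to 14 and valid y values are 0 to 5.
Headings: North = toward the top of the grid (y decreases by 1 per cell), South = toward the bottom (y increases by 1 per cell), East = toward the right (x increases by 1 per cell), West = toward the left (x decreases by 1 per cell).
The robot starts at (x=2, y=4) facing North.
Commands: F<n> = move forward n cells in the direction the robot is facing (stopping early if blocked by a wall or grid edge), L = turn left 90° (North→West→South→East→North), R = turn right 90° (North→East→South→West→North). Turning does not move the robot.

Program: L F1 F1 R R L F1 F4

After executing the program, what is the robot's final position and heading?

Answer: Final position: (x=1, y=0), facing North

Derivation:
Start: (x=2, y=4), facing North
  L: turn left, now facing West
  F1: move forward 1, now at (x=1, y=4)
  F1: move forward 0/1 (blocked), now at (x=1, y=4)
  R: turn right, now facing North
  R: turn right, now facing East
  L: turn left, now facing North
  F1: move forward 1, now at (x=1, y=3)
  F4: move forward 3/4 (blocked), now at (x=1, y=0)
Final: (x=1, y=0), facing North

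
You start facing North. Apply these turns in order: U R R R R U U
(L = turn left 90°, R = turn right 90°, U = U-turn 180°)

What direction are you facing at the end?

Start: North
  U (U-turn (180°)) -> South
  R (right (90° clockwise)) -> West
  R (right (90° clockwise)) -> North
  R (right (90° clockwise)) -> East
  R (right (90° clockwise)) -> South
  U (U-turn (180°)) -> North
  U (U-turn (180°)) -> South
Final: South

Answer: Final heading: South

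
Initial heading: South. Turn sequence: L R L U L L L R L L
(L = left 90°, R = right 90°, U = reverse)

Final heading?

Start: South
  L (left (90° counter-clockwise)) -> East
  R (right (90° clockwise)) -> South
  L (left (90° counter-clockwise)) -> East
  U (U-turn (180°)) -> West
  L (left (90° counter-clockwise)) -> South
  L (left (90° counter-clockwise)) -> East
  L (left (90° counter-clockwise)) -> North
  R (right (90° clockwise)) -> East
  L (left (90° counter-clockwise)) -> North
  L (left (90° counter-clockwise)) -> West
Final: West

Answer: Final heading: West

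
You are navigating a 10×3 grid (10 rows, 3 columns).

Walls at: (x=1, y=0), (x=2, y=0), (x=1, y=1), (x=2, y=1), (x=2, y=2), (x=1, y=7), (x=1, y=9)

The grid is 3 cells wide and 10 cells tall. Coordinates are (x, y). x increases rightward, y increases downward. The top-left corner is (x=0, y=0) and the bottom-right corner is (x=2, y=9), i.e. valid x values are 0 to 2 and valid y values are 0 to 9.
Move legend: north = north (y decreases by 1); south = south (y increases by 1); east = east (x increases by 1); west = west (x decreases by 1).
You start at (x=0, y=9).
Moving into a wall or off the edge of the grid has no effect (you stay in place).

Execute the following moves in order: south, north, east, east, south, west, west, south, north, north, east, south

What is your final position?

Answer: Final position: (x=2, y=8)

Derivation:
Start: (x=0, y=9)
  south (south): blocked, stay at (x=0, y=9)
  north (north): (x=0, y=9) -> (x=0, y=8)
  east (east): (x=0, y=8) -> (x=1, y=8)
  east (east): (x=1, y=8) -> (x=2, y=8)
  south (south): (x=2, y=8) -> (x=2, y=9)
  west (west): blocked, stay at (x=2, y=9)
  west (west): blocked, stay at (x=2, y=9)
  south (south): blocked, stay at (x=2, y=9)
  north (north): (x=2, y=9) -> (x=2, y=8)
  north (north): (x=2, y=8) -> (x=2, y=7)
  east (east): blocked, stay at (x=2, y=7)
  south (south): (x=2, y=7) -> (x=2, y=8)
Final: (x=2, y=8)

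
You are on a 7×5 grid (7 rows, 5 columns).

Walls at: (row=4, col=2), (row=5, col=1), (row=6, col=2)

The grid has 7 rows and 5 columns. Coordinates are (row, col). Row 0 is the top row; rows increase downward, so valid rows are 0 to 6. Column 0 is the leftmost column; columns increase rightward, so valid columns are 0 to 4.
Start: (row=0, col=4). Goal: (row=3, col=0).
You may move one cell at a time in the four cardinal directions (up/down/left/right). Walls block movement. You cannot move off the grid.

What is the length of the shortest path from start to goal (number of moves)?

Answer: Shortest path length: 7

Derivation:
BFS from (row=0, col=4) until reaching (row=3, col=0):
  Distance 0: (row=0, col=4)
  Distance 1: (row=0, col=3), (row=1, col=4)
  Distance 2: (row=0, col=2), (row=1, col=3), (row=2, col=4)
  Distance 3: (row=0, col=1), (row=1, col=2), (row=2, col=3), (row=3, col=4)
  Distance 4: (row=0, col=0), (row=1, col=1), (row=2, col=2), (row=3, col=3), (row=4, col=4)
  Distance 5: (row=1, col=0), (row=2, col=1), (row=3, col=2), (row=4, col=3), (row=5, col=4)
  Distance 6: (row=2, col=0), (row=3, col=1), (row=5, col=3), (row=6, col=4)
  Distance 7: (row=3, col=0), (row=4, col=1), (row=5, col=2), (row=6, col=3)  <- goal reached here
One shortest path (7 moves): (row=0, col=4) -> (row=0, col=3) -> (row=0, col=2) -> (row=0, col=1) -> (row=0, col=0) -> (row=1, col=0) -> (row=2, col=0) -> (row=3, col=0)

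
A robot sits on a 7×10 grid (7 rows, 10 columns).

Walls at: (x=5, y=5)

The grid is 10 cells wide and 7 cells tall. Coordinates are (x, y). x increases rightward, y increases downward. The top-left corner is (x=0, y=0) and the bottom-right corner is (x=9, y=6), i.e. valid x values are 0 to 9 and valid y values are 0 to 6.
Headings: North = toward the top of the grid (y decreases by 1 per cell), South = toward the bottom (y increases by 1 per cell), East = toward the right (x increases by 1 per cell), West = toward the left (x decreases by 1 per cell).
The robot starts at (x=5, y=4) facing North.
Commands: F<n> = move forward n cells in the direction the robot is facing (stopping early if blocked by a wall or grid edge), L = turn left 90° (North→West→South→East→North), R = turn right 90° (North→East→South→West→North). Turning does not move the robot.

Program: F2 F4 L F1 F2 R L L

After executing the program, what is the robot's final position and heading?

Start: (x=5, y=4), facing North
  F2: move forward 2, now at (x=5, y=2)
  F4: move forward 2/4 (blocked), now at (x=5, y=0)
  L: turn left, now facing West
  F1: move forward 1, now at (x=4, y=0)
  F2: move forward 2, now at (x=2, y=0)
  R: turn right, now facing North
  L: turn left, now facing West
  L: turn left, now facing South
Final: (x=2, y=0), facing South

Answer: Final position: (x=2, y=0), facing South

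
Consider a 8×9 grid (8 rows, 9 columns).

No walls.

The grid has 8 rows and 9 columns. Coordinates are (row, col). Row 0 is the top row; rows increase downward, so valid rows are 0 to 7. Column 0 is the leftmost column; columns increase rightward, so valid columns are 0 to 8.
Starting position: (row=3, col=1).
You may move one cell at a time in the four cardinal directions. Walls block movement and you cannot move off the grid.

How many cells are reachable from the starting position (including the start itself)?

BFS flood-fill from (row=3, col=1):
  Distance 0: (row=3, col=1)
  Distance 1: (row=2, col=1), (row=3, col=0), (row=3, col=2), (row=4, col=1)
  Distance 2: (row=1, col=1), (row=2, col=0), (row=2, col=2), (row=3, col=3), (row=4, col=0), (row=4, col=2), (row=5, col=1)
  Distance 3: (row=0, col=1), (row=1, col=0), (row=1, col=2), (row=2, col=3), (row=3, col=4), (row=4, col=3), (row=5, col=0), (row=5, col=2), (row=6, col=1)
  Distance 4: (row=0, col=0), (row=0, col=2), (row=1, col=3), (row=2, col=4), (row=3, col=5), (row=4, col=4), (row=5, col=3), (row=6, col=0), (row=6, col=2), (row=7, col=1)
  Distance 5: (row=0, col=3), (row=1, col=4), (row=2, col=5), (row=3, col=6), (row=4, col=5), (row=5, col=4), (row=6, col=3), (row=7, col=0), (row=7, col=2)
  Distance 6: (row=0, col=4), (row=1, col=5), (row=2, col=6), (row=3, col=7), (row=4, col=6), (row=5, col=5), (row=6, col=4), (row=7, col=3)
  Distance 7: (row=0, col=5), (row=1, col=6), (row=2, col=7), (row=3, col=8), (row=4, col=7), (row=5, col=6), (row=6, col=5), (row=7, col=4)
  Distance 8: (row=0, col=6), (row=1, col=7), (row=2, col=8), (row=4, col=8), (row=5, col=7), (row=6, col=6), (row=7, col=5)
  Distance 9: (row=0, col=7), (row=1, col=8), (row=5, col=8), (row=6, col=7), (row=7, col=6)
  Distance 10: (row=0, col=8), (row=6, col=8), (row=7, col=7)
  Distance 11: (row=7, col=8)
Total reachable: 72 (grid has 72 open cells total)

Answer: Reachable cells: 72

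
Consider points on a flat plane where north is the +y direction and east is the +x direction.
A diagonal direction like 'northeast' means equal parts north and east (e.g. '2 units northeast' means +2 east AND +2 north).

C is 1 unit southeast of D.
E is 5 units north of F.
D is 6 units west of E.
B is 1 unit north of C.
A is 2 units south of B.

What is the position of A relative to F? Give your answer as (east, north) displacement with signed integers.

Place F at the origin (east=0, north=0).
  E is 5 units north of F: delta (east=+0, north=+5); E at (east=0, north=5).
  D is 6 units west of E: delta (east=-6, north=+0); D at (east=-6, north=5).
  C is 1 unit southeast of D: delta (east=+1, north=-1); C at (east=-5, north=4).
  B is 1 unit north of C: delta (east=+0, north=+1); B at (east=-5, north=5).
  A is 2 units south of B: delta (east=+0, north=-2); A at (east=-5, north=3).
Therefore A relative to F: (east=-5, north=3).

Answer: A is at (east=-5, north=3) relative to F.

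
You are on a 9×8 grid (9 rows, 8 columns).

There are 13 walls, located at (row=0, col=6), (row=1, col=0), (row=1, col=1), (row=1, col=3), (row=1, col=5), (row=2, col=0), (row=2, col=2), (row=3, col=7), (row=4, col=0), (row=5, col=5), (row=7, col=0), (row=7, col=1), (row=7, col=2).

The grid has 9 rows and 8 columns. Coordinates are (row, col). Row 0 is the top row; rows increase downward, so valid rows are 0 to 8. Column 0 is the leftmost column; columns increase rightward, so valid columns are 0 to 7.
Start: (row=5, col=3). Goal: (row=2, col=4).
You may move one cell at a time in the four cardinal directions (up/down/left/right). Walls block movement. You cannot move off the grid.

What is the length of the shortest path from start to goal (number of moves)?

BFS from (row=5, col=3) until reaching (row=2, col=4):
  Distance 0: (row=5, col=3)
  Distance 1: (row=4, col=3), (row=5, col=2), (row=5, col=4), (row=6, col=3)
  Distance 2: (row=3, col=3), (row=4, col=2), (row=4, col=4), (row=5, col=1), (row=6, col=2), (row=6, col=4), (row=7, col=3)
  Distance 3: (row=2, col=3), (row=3, col=2), (row=3, col=4), (row=4, col=1), (row=4, col=5), (row=5, col=0), (row=6, col=1), (row=6, col=5), (row=7, col=4), (row=8, col=3)
  Distance 4: (row=2, col=4), (row=3, col=1), (row=3, col=5), (row=4, col=6), (row=6, col=0), (row=6, col=6), (row=7, col=5), (row=8, col=2), (row=8, col=4)  <- goal reached here
One shortest path (4 moves): (row=5, col=3) -> (row=5, col=4) -> (row=4, col=4) -> (row=3, col=4) -> (row=2, col=4)

Answer: Shortest path length: 4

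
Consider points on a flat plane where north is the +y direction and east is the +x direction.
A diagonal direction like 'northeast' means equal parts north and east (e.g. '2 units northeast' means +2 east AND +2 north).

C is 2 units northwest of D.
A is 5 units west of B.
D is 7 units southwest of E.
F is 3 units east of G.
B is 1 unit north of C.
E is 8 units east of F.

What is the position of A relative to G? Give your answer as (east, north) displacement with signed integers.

Answer: A is at (east=-3, north=-4) relative to G.

Derivation:
Place G at the origin (east=0, north=0).
  F is 3 units east of G: delta (east=+3, north=+0); F at (east=3, north=0).
  E is 8 units east of F: delta (east=+8, north=+0); E at (east=11, north=0).
  D is 7 units southwest of E: delta (east=-7, north=-7); D at (east=4, north=-7).
  C is 2 units northwest of D: delta (east=-2, north=+2); C at (east=2, north=-5).
  B is 1 unit north of C: delta (east=+0, north=+1); B at (east=2, north=-4).
  A is 5 units west of B: delta (east=-5, north=+0); A at (east=-3, north=-4).
Therefore A relative to G: (east=-3, north=-4).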